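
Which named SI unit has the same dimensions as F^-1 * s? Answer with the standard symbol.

F = kg⁻¹·m⁻²·s⁴·A².
So F⁻¹ = kg·m²·s⁻⁴·A⁻².
Combining: F⁻¹·s = (kg·m²·s⁻⁴·A⁻²) · s = kg·m²·s⁻³·A⁻².
kg·m²·s⁻³·A⁻² is the base-SI form of the ohm.

Ω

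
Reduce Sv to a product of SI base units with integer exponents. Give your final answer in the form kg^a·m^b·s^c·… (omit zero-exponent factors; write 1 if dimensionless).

Sv = m²·s⁻².

m²·s⁻²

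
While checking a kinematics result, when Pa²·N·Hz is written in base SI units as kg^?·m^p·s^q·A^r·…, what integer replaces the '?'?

3

Pa = N/m² (pressure = force per area),
    = kg·m⁻¹·s⁻².
So Pa² = kg²·m⁻²·s⁻⁴.
N = kg·m/s² = kg·m·s⁻² (force = mass × acceleration).
Hz = 1/s = s⁻¹ (frequency is cycles per second).
Combining: Pa²·N·Hz = (kg²·m⁻²·s⁻⁴) · (kg·m·s⁻²) · s⁻¹ = kg³·m⁻¹·s⁻⁷.
The exponent of kg is 3.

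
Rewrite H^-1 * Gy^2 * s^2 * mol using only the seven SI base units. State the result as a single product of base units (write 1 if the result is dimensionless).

kg⁻¹·m²·A²·mol

H = kg·m²·s⁻²·A⁻².
So H⁻¹ = kg⁻¹·m⁻²·s²·A².
Gy = m²·s⁻².
So Gy² = m⁴·s⁻⁴.
Combining: H⁻¹·Gy²·s²·mol = (kg⁻¹·m⁻²·s²·A²) · (m⁴·s⁻⁴) · s² · mol = kg⁻¹·m²·A²·mol.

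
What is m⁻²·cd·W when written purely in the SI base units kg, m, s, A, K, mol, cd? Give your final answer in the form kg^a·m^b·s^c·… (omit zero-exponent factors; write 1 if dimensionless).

W = kg·m²·s⁻³.
Combining: m⁻²·cd·W = m⁻² · cd · (kg·m²·s⁻³) = kg·s⁻³·cd.

kg·s⁻³·cd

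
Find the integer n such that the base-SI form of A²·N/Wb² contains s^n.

Wb = V·s (flux: a volt is a weber per second),
    = kg·m²·s⁻²·A⁻¹.
So Wb⁻² = kg⁻²·m⁻⁴·s⁴·A².
N = kg·m/s² = kg·m·s⁻² (force = mass × acceleration).
Combining: A²·Wb⁻²·N = A² · (kg⁻²·m⁻⁴·s⁴·A²) · (kg·m·s⁻²) = kg⁻¹·m⁻³·s²·A⁴.
The exponent of s is 2.

2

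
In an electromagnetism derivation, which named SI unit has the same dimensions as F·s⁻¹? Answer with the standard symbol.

S

F = C/V (capacitance = charge per voltage),
    = A·s/(kg·m²·s⁻³·A⁻¹) (substituting C and V),
    = kg⁻¹·m⁻²·s⁴·A².
Combining: F·s⁻¹ = (kg⁻¹·m⁻²·s⁴·A²) · s⁻¹ = kg⁻¹·m⁻²·s³·A².
kg⁻¹·m⁻²·s³·A² is the base-SI form of the siemens.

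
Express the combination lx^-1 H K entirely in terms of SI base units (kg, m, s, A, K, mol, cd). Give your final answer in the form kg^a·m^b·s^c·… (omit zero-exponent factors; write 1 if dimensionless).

kg·m⁴·s⁻²·A⁻²·K·cd⁻¹

lx = m⁻²·cd.
So lx⁻¹ = m²·cd⁻¹.
H = kg·m²·s⁻²·A⁻².
Combining: lx⁻¹·H·K = (m²·cd⁻¹) · (kg·m²·s⁻²·A⁻²) · K = kg·m⁴·s⁻²·A⁻²·K·cd⁻¹.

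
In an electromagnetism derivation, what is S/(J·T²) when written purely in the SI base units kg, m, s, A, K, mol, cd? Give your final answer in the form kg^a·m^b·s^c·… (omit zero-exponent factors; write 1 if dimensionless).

kg⁻⁴·m⁻⁴·s⁹·A⁴

J = N·m (work = force × distance),
    = kg·m²·s⁻².
So J⁻¹ = kg⁻¹·m⁻²·s².
T = Wb/m² (flux density = flux per area),
    = kg·s⁻²·A⁻¹.
So T⁻² = kg⁻²·s⁴·A².
S = 1/Ω (conductance is reciprocal resistance),
    = kg⁻¹·m⁻²·s³·A².
Combining: J⁻¹·T⁻²·S = (kg⁻¹·m⁻²·s²) · (kg⁻²·s⁴·A²) · (kg⁻¹·m⁻²·s³·A²) = kg⁻⁴·m⁻⁴·s⁹·A⁴.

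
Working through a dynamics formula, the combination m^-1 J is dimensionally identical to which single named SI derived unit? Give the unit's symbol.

N

J = kg·m²·s⁻².
Combining: m⁻¹·J = m⁻¹ · (kg·m²·s⁻²) = kg·m·s⁻².
kg·m·s⁻² is the base-SI form of the newton.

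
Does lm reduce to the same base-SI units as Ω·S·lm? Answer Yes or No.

Yes

Left side:
  lm = cd.
Right side:
  Ω = V/A (resistance = voltage per current),
      = kg·m²·s⁻³·A⁻².
  S = 1/Ω (conductance is reciprocal resistance),
      = kg⁻¹·m⁻²·s³·A².
  lm = cd·sr = cd (luminous flux; sr is dimensionless).
  Combining: Ω·S·lm = (kg·m²·s⁻³·A⁻²) · (kg⁻¹·m⁻²·s³·A²) · cd = cd.
Both reduce to cd.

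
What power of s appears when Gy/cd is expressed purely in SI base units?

Gy = m²·s⁻².
Combining: cd⁻¹·Gy = cd⁻¹ · (m²·s⁻²) = m²·s⁻²·cd⁻¹.
The exponent of s is -2.

-2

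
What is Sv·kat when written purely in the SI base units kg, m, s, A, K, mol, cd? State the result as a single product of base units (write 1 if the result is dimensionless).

m²·s⁻³·mol

Sv = J/kg (equivalent dose = energy per mass),
    = m²·s⁻².
kat = mol/s = s⁻¹·mol (catalytic activity).
Combining: Sv·kat = (m²·s⁻²) · (s⁻¹·mol) = m²·s⁻³·mol.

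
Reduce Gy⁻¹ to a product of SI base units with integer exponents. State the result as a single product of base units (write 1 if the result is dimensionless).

Gy = J/kg (absorbed dose = energy per mass),
    = m²·s⁻².
So Gy⁻¹ = m⁻²·s².

m⁻²·s²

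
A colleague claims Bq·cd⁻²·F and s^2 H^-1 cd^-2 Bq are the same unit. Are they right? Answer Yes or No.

Left side:
  Bq = s⁻¹.
  F = kg⁻¹·m⁻²·s⁴·A².
  Combining: Bq·cd⁻²·F = s⁻¹ · cd⁻² · (kg⁻¹·m⁻²·s⁴·A²) = kg⁻¹·m⁻²·s³·A²·cd⁻².
Right side:
  H = Wb/A (inductance = flux per current),
      = kg·m²·s⁻²·A⁻².
  So H⁻¹ = kg⁻¹·m⁻²·s²·A².
  Bq = 1/s = s⁻¹ (activity is decays per second).
  Combining: s²·H⁻¹·cd⁻²·Bq = s² · (kg⁻¹·m⁻²·s²·A²) · cd⁻² · s⁻¹ = kg⁻¹·m⁻²·s³·A²·cd⁻².
Both reduce to kg⁻¹·m⁻²·s³·A²·cd⁻².

Yes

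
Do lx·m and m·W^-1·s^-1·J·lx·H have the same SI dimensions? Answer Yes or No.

No

Left side:
  lx = m⁻²·cd.
  Combining: lx·m = (m⁻²·cd) · m = m⁻¹·cd.
Right side:
  W = J/s (power = energy per time),
      = kg·m²·s⁻³.
  So W⁻¹ = kg⁻¹·m⁻²·s³.
  J = N·m (work = force × distance),
      = kg·m²·s⁻².
  lx = lm/m² (illuminance = luminous flux per area),
      = m⁻²·cd.
  H = Wb/A (inductance = flux per current),
      = kg·m²·s⁻²·A⁻².
  Combining: m·W⁻¹·s⁻¹·J·lx·H = m · (kg⁻¹·m⁻²·s³) · s⁻¹ · (kg·m²·s⁻²) · (m⁻²·cd) · (kg·m²·s⁻²·A⁻²) = kg·m·s⁻²·A⁻²·cd.
Left is m⁻¹·cd; right is kg·m·s⁻²·A⁻²·cd — different.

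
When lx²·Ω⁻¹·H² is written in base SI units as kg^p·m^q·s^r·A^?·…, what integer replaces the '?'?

-2

lx = lm/m² (illuminance = luminous flux per area),
    = m⁻²·cd.
So lx² = m⁻⁴·cd².
Ω = V/A (resistance = voltage per current),
    = kg·m²·s⁻³·A⁻².
So Ω⁻¹ = kg⁻¹·m⁻²·s³·A².
H = Wb/A (inductance = flux per current),
    = kg·m²·s⁻²·A⁻².
So H² = kg²·m⁴·s⁻⁴·A⁻⁴.
Combining: lx²·Ω⁻¹·H² = (m⁻⁴·cd²) · (kg⁻¹·m⁻²·s³·A²) · (kg²·m⁴·s⁻⁴·A⁻⁴) = kg·m⁻²·s⁻¹·A⁻²·cd².
The exponent of A is -2.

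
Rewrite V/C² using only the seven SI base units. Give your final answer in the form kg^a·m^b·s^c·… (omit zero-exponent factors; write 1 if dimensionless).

C = s·A.
So C⁻² = s⁻²·A⁻².
V = kg·m²·s⁻³·A⁻¹.
Combining: C⁻²·V = (s⁻²·A⁻²) · (kg·m²·s⁻³·A⁻¹) = kg·m²·s⁻⁵·A⁻³.

kg·m²·s⁻⁵·A⁻³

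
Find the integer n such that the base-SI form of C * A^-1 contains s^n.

1

C = s·A.
Combining: C·A⁻¹ = (s·A) · A⁻¹ = s.
The exponent of s is 1.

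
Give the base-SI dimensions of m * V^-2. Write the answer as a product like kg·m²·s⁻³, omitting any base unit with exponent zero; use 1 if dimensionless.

kg⁻²·m⁻³·s⁶·A²

V = kg·m²·s⁻³·A⁻¹.
So V⁻² = kg⁻²·m⁻⁴·s⁶·A².
Combining: m·V⁻² = m · (kg⁻²·m⁻⁴·s⁶·A²) = kg⁻²·m⁻³·s⁶·A².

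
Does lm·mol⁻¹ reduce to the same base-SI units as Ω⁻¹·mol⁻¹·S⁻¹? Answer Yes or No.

No

Left side:
  lm = cd·sr = cd (luminous flux; sr is dimensionless).
  Combining: lm·mol⁻¹ = cd · mol⁻¹ = mol⁻¹·cd.
Right side:
  Ω = V/A (resistance = voltage per current),
      = kg·m²·s⁻³·A⁻².
  So Ω⁻¹ = kg⁻¹·m⁻²·s³·A².
  S = 1/Ω (conductance is reciprocal resistance),
      = kg⁻¹·m⁻²·s³·A².
  So S⁻¹ = kg·m²·s⁻³·A⁻².
  Combining: Ω⁻¹·mol⁻¹·S⁻¹ = (kg⁻¹·m⁻²·s³·A²) · mol⁻¹ · (kg·m²·s⁻³·A⁻²) = mol⁻¹.
Left is mol⁻¹·cd; right is mol⁻¹ — different.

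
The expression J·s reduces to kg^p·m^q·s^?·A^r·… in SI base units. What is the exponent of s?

-1

J = kg·m²·s⁻².
Combining: J·s = (kg·m²·s⁻²) · s = kg·m²·s⁻¹.
The exponent of s is -1.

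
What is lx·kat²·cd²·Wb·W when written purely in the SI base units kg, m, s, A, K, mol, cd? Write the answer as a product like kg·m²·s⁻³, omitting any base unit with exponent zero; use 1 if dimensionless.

lx = lm/m² (illuminance = luminous flux per area),
    = m⁻²·cd.
kat = mol/s = s⁻¹·mol (catalytic activity).
So kat² = s⁻²·mol².
Wb = V·s (flux: a volt is a weber per second),
    = kg·m²·s⁻²·A⁻¹.
W = J/s (power = energy per time),
    = kg·m²·s⁻³.
Combining: lx·kat²·cd²·Wb·W = (m⁻²·cd) · (s⁻²·mol²) · cd² · (kg·m²·s⁻²·A⁻¹) · (kg·m²·s⁻³) = kg²·m²·s⁻⁷·A⁻¹·mol²·cd³.

kg²·m²·s⁻⁷·A⁻¹·mol²·cd³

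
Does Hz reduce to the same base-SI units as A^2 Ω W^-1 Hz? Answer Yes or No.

Yes

Left side:
  Hz = s⁻¹.
Right side:
  Ω = V/A (resistance = voltage per current),
      = kg·m²·s⁻³·A⁻².
  W = J/s (power = energy per time),
      = kg·m²·s⁻³.
  So W⁻¹ = kg⁻¹·m⁻²·s³.
  Hz = 1/s = s⁻¹ (frequency is cycles per second).
  Combining: A²·Ω·W⁻¹·Hz = A² · (kg·m²·s⁻³·A⁻²) · (kg⁻¹·m⁻²·s³) · s⁻¹ = s⁻¹.
Both reduce to s⁻¹.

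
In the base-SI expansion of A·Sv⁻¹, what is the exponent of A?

Sv = J/kg (equivalent dose = energy per mass),
    = m²·s⁻².
So Sv⁻¹ = m⁻²·s².
Combining: A·Sv⁻¹ = A · (m⁻²·s²) = m⁻²·s²·A.
The exponent of A is 1.

1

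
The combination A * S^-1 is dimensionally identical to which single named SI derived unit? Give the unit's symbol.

V

S = 1/Ω (conductance is reciprocal resistance),
    = kg⁻¹·m⁻²·s³·A².
So S⁻¹ = kg·m²·s⁻³·A⁻².
Combining: A·S⁻¹ = A · (kg·m²·s⁻³·A⁻²) = kg·m²·s⁻³·A⁻¹.
kg·m²·s⁻³·A⁻¹ is the base-SI form of the volt.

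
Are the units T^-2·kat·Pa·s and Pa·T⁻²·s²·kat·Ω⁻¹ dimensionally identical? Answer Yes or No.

No

Left side:
  T = Wb/m² (flux density = flux per area),
      = kg·s⁻²·A⁻¹.
  So T⁻² = kg⁻²·s⁴·A².
  kat = mol/s = s⁻¹·mol (catalytic activity).
  Pa = N/m² (pressure = force per area),
      = kg·m⁻¹·s⁻².
  Combining: T⁻²·kat·Pa·s = (kg⁻²·s⁴·A²) · (s⁻¹·mol) · (kg·m⁻¹·s⁻²) · s = kg⁻¹·m⁻¹·s²·A²·mol.
Right side:
  Pa = N/m² (pressure = force per area),
      = kg·m⁻¹·s⁻².
  T = Wb/m² (flux density = flux per area),
      = kg·s⁻²·A⁻¹.
  So T⁻² = kg⁻²·s⁴·A².
  kat = mol/s = s⁻¹·mol (catalytic activity).
  Ω = V/A (resistance = voltage per current),
      = kg·m²·s⁻³·A⁻².
  So Ω⁻¹ = kg⁻¹·m⁻²·s³·A².
  Combining: Pa·T⁻²·s²·kat·Ω⁻¹ = (kg·m⁻¹·s⁻²) · (kg⁻²·s⁴·A²) · s² · (s⁻¹·mol) · (kg⁻¹·m⁻²·s³·A²) = kg⁻²·m⁻³·s⁶·A⁴·mol.
Left is kg⁻¹·m⁻¹·s²·A²·mol; right is kg⁻²·m⁻³·s⁶·A⁴·mol — different.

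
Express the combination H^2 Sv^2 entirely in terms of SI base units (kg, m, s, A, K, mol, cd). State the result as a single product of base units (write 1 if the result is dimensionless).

kg²·m⁸·s⁻⁸·A⁻⁴

H = kg·m²·s⁻²·A⁻².
So H² = kg²·m⁴·s⁻⁴·A⁻⁴.
Sv = m²·s⁻².
So Sv² = m⁴·s⁻⁴.
Combining: H²·Sv² = (kg²·m⁴·s⁻⁴·A⁻⁴) · (m⁴·s⁻⁴) = kg²·m⁸·s⁻⁸·A⁻⁴.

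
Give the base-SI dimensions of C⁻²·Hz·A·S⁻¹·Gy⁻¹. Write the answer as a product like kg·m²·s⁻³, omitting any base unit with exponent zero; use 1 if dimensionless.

kg·s⁻⁴·A⁻³

C = A·s = s·A (charge = current × time).
So C⁻² = s⁻²·A⁻².
Hz = 1/s = s⁻¹ (frequency is cycles per second).
S = 1/Ω (conductance is reciprocal resistance),
    = kg⁻¹·m⁻²·s³·A².
So S⁻¹ = kg·m²·s⁻³·A⁻².
Gy = J/kg (absorbed dose = energy per mass),
    = m²·s⁻².
So Gy⁻¹ = m⁻²·s².
Combining: C⁻²·Hz·A·S⁻¹·Gy⁻¹ = (s⁻²·A⁻²) · s⁻¹ · A · (kg·m²·s⁻³·A⁻²) · (m⁻²·s²) = kg·s⁻⁴·A⁻³.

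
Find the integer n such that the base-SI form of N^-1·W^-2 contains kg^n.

-3

N = kg·m·s⁻².
So N⁻¹ = kg⁻¹·m⁻¹·s².
W = kg·m²·s⁻³.
So W⁻² = kg⁻²·m⁻⁴·s⁶.
Combining: N⁻¹·W⁻² = (kg⁻¹·m⁻¹·s²) · (kg⁻²·m⁻⁴·s⁶) = kg⁻³·m⁻⁵·s⁸.
The exponent of kg is -3.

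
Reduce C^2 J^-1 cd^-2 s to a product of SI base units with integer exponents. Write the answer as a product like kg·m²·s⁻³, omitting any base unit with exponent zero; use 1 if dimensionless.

kg⁻¹·m⁻²·s⁵·A²·cd⁻²

C = A·s = s·A (charge = current × time).
So C² = s²·A².
J = N·m (work = force × distance),
    = kg·m²·s⁻².
So J⁻¹ = kg⁻¹·m⁻²·s².
Combining: C²·J⁻¹·cd⁻²·s = (s²·A²) · (kg⁻¹·m⁻²·s²) · cd⁻² · s = kg⁻¹·m⁻²·s⁵·A²·cd⁻².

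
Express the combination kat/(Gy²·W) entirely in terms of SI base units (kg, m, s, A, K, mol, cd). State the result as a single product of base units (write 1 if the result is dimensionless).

kg⁻¹·m⁻⁶·s⁶·mol

Gy = J/kg (absorbed dose = energy per mass),
    = m²·s⁻².
So Gy⁻² = m⁻⁴·s⁴.
kat = mol/s = s⁻¹·mol (catalytic activity).
W = J/s (power = energy per time),
    = kg·m²·s⁻³.
So W⁻¹ = kg⁻¹·m⁻²·s³.
Combining: Gy⁻²·kat·W⁻¹ = (m⁻⁴·s⁴) · (s⁻¹·mol) · (kg⁻¹·m⁻²·s³) = kg⁻¹·m⁻⁶·s⁶·mol.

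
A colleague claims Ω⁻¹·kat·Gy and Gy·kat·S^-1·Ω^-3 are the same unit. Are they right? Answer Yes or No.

Left side:
  Ω = kg·m²·s⁻³·A⁻².
  So Ω⁻¹ = kg⁻¹·m⁻²·s³·A².
  kat = s⁻¹·mol.
  Gy = m²·s⁻².
  Combining: Ω⁻¹·kat·Gy = (kg⁻¹·m⁻²·s³·A²) · (s⁻¹·mol) · (m²·s⁻²) = kg⁻¹·A²·mol.
Right side:
  Gy = m²·s⁻².
  kat = s⁻¹·mol.
  S = kg⁻¹·m⁻²·s³·A².
  So S⁻¹ = kg·m²·s⁻³·A⁻².
  Ω = kg·m²·s⁻³·A⁻².
  So Ω⁻³ = kg⁻³·m⁻⁶·s⁹·A⁶.
  Combining: Gy·kat·S⁻¹·Ω⁻³ = (m²·s⁻²) · (s⁻¹·mol) · (kg·m²·s⁻³·A⁻²) · (kg⁻³·m⁻⁶·s⁹·A⁶) = kg⁻²·m⁻²·s³·A⁴·mol.
Left is kg⁻¹·A²·mol; right is kg⁻²·m⁻²·s³·A⁴·mol — different.

No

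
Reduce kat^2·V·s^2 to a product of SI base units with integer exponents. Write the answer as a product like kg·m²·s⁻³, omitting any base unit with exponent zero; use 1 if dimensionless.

kat = s⁻¹·mol.
So kat² = s⁻²·mol².
V = kg·m²·s⁻³·A⁻¹.
Combining: kat²·V·s² = (s⁻²·mol²) · (kg·m²·s⁻³·A⁻¹) · s² = kg·m²·s⁻³·A⁻¹·mol².

kg·m²·s⁻³·A⁻¹·mol²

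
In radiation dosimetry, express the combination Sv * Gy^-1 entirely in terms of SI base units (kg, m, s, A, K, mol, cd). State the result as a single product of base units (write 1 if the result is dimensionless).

1

Sv = J/kg (equivalent dose = energy per mass),
    = m²·s⁻².
Gy = J/kg (absorbed dose = energy per mass),
    = m²·s⁻².
So Gy⁻¹ = m⁻²·s².
Combining: Sv·Gy⁻¹ = (m²·s⁻²) · (m⁻²·s²) = 1.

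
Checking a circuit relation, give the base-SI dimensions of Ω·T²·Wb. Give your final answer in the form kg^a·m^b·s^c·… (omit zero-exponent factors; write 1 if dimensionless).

Ω = kg·m²·s⁻³·A⁻².
T = kg·s⁻²·A⁻¹.
So T² = kg²·s⁻⁴·A⁻².
Wb = kg·m²·s⁻²·A⁻¹.
Combining: Ω·T²·Wb = (kg·m²·s⁻³·A⁻²) · (kg²·s⁻⁴·A⁻²) · (kg·m²·s⁻²·A⁻¹) = kg⁴·m⁴·s⁻⁹·A⁻⁵.

kg⁴·m⁴·s⁻⁹·A⁻⁵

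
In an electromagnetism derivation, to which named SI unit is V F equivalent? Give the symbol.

V = kg·m²·s⁻³·A⁻¹.
F = kg⁻¹·m⁻²·s⁴·A².
Combining: V·F = (kg·m²·s⁻³·A⁻¹) · (kg⁻¹·m⁻²·s⁴·A²) = s·A.
s·A is the base-SI form of the coulomb.

C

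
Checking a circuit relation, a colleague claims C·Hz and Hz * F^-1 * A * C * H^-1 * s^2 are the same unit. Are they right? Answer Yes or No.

Left side:
  C = A·s = s·A (charge = current × time).
  Hz = 1/s = s⁻¹ (frequency is cycles per second).
  Combining: C·Hz = (s·A) · s⁻¹ = A.
Right side:
  Hz = s⁻¹.
  F = kg⁻¹·m⁻²·s⁴·A².
  So F⁻¹ = kg·m²·s⁻⁴·A⁻².
  C = s·A.
  H = kg·m²·s⁻²·A⁻².
  So H⁻¹ = kg⁻¹·m⁻²·s²·A².
  Combining: Hz·F⁻¹·A·C·H⁻¹·s² = s⁻¹ · (kg·m²·s⁻⁴·A⁻²) · A · (s·A) · (kg⁻¹·m⁻²·s²·A²) · s² = A².
Left is A; right is A² — different.

No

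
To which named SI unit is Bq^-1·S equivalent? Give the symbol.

Bq = s⁻¹.
So Bq⁻¹ = s.
S = kg⁻¹·m⁻²·s³·A².
Combining: Bq⁻¹·S = s · (kg⁻¹·m⁻²·s³·A²) = kg⁻¹·m⁻²·s⁴·A².
kg⁻¹·m⁻²·s⁴·A² is the base-SI form of the farad.

F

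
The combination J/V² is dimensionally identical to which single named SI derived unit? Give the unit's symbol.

J = N·m (work = force × distance),
    = kg·m²·s⁻².
V = W/A (potential = power per current),
    = kg·m²·s⁻³·A⁻¹.
So V⁻² = kg⁻²·m⁻⁴·s⁶·A².
Combining: J·V⁻² = (kg·m²·s⁻²) · (kg⁻²·m⁻⁴·s⁶·A²) = kg⁻¹·m⁻²·s⁴·A².
kg⁻¹·m⁻²·s⁴·A² is the base-SI form of the farad.

F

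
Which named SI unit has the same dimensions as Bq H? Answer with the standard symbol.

Ω

Bq = 1/s = s⁻¹ (activity is decays per second).
H = Wb/A (inductance = flux per current),
    = kg·m²·s⁻²·A⁻².
Combining: Bq·H = s⁻¹ · (kg·m²·s⁻²·A⁻²) = kg·m²·s⁻³·A⁻².
kg·m²·s⁻³·A⁻² is the base-SI form of the ohm.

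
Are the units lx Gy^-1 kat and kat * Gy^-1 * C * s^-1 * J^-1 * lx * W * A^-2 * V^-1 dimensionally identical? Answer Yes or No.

Left side:
  lx = lm/m² (illuminance = luminous flux per area),
      = m⁻²·cd.
  Gy = J/kg (absorbed dose = energy per mass),
      = m²·s⁻².
  So Gy⁻¹ = m⁻²·s².
  kat = mol/s = s⁻¹·mol (catalytic activity).
  Combining: lx·Gy⁻¹·kat = (m⁻²·cd) · (m⁻²·s²) · (s⁻¹·mol) = m⁻⁴·s·mol·cd.
Right side:
  kat = mol/s = s⁻¹·mol (catalytic activity).
  Gy = J/kg (absorbed dose = energy per mass),
      = m²·s⁻².
  So Gy⁻¹ = m⁻²·s².
  C = A·s = s·A (charge = current × time).
  J = N·m (work = force × distance),
      = kg·m²·s⁻².
  So J⁻¹ = kg⁻¹·m⁻²·s².
  lx = lm/m² (illuminance = luminous flux per area),
      = m⁻²·cd.
  W = J/s (power = energy per time),
      = kg·m²·s⁻³.
  V = W/A (potential = power per current),
      = kg·m²·s⁻³·A⁻¹.
  So V⁻¹ = kg⁻¹·m⁻²·s³·A.
  Combining: kat·Gy⁻¹·C·s⁻¹·J⁻¹·lx·W·A⁻²·V⁻¹ = (s⁻¹·mol) · (m⁻²·s²) · (s·A) · s⁻¹ · (kg⁻¹·m⁻²·s²) · (m⁻²·cd) · (kg·m²·s⁻³) · A⁻² · (kg⁻¹·m⁻²·s³·A) = kg⁻¹·m⁻⁶·s³·mol·cd.
Left is m⁻⁴·s·mol·cd; right is kg⁻¹·m⁻⁶·s³·mol·cd — different.

No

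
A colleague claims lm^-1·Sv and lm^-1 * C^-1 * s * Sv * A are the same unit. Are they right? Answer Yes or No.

Yes

Left side:
  lm = cd·sr = cd (luminous flux; sr is dimensionless).
  So lm⁻¹ = cd⁻¹.
  Sv = J/kg (equivalent dose = energy per mass),
      = m²·s⁻².
  Combining: lm⁻¹·Sv = cd⁻¹ · (m²·s⁻²) = m²·s⁻²·cd⁻¹.
Right side:
  lm = cd·sr = cd (luminous flux; sr is dimensionless).
  So lm⁻¹ = cd⁻¹.
  C = A·s = s·A (charge = current × time).
  So C⁻¹ = s⁻¹·A⁻¹.
  Sv = J/kg (equivalent dose = energy per mass),
      = m²·s⁻².
  Combining: lm⁻¹·C⁻¹·s·Sv·A = cd⁻¹ · (s⁻¹·A⁻¹) · s · (m²·s⁻²) · A = m²·s⁻²·cd⁻¹.
Both reduce to m²·s⁻²·cd⁻¹.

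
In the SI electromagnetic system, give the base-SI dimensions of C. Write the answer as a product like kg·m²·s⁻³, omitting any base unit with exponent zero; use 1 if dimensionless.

s·A

C = s·A.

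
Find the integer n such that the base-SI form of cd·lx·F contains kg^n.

-1

lx = lm/m² (illuminance = luminous flux per area),
    = m⁻²·cd.
F = C/V (capacitance = charge per voltage),
    = A·s/(kg·m²·s⁻³·A⁻¹) (substituting C and V),
    = kg⁻¹·m⁻²·s⁴·A².
Combining: cd·lx·F = cd · (m⁻²·cd) · (kg⁻¹·m⁻²·s⁴·A²) = kg⁻¹·m⁻⁴·s⁴·A²·cd².
The exponent of kg is -1.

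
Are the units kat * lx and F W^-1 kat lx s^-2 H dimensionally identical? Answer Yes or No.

Left side:
  kat = s⁻¹·mol.
  lx = m⁻²·cd.
  Combining: kat·lx = (s⁻¹·mol) · (m⁻²·cd) = m⁻²·s⁻¹·mol·cd.
Right side:
  F = C/V (capacitance = charge per voltage),
      = A·s/(kg·m²·s⁻³·A⁻¹) (substituting C and V),
      = kg⁻¹·m⁻²·s⁴·A².
  W = J/s (power = energy per time),
      = kg·m²·s⁻³.
  So W⁻¹ = kg⁻¹·m⁻²·s³.
  kat = mol/s = s⁻¹·mol (catalytic activity).
  lx = lm/m² (illuminance = luminous flux per area),
      = m⁻²·cd.
  H = Wb/A (inductance = flux per current),
      = kg·m²·s⁻²·A⁻².
  Combining: F·W⁻¹·kat·lx·s⁻²·H = (kg⁻¹·m⁻²·s⁴·A²) · (kg⁻¹·m⁻²·s³) · (s⁻¹·mol) · (m⁻²·cd) · s⁻² · (kg·m²·s⁻²·A⁻²) = kg⁻¹·m⁻⁴·s²·mol·cd.
Left is m⁻²·s⁻¹·mol·cd; right is kg⁻¹·m⁻⁴·s²·mol·cd — different.

No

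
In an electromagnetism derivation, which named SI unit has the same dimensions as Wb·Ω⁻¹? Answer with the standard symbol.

C

Wb = V·s (flux: a volt is a weber per second),
    = kg·m²·s⁻²·A⁻¹.
Ω = V/A (resistance = voltage per current),
    = kg·m²·s⁻³·A⁻².
So Ω⁻¹ = kg⁻¹·m⁻²·s³·A².
Combining: Wb·Ω⁻¹ = (kg·m²·s⁻²·A⁻¹) · (kg⁻¹·m⁻²·s³·A²) = s·A.
s·A is the base-SI form of the coulomb.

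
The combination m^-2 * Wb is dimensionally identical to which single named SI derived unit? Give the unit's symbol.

Wb = V·s (flux: a volt is a weber per second),
    = kg·m²·s⁻²·A⁻¹.
Combining: m⁻²·Wb = m⁻² · (kg·m²·s⁻²·A⁻¹) = kg·s⁻²·A⁻¹.
kg·s⁻²·A⁻¹ is the base-SI form of the tesla.

T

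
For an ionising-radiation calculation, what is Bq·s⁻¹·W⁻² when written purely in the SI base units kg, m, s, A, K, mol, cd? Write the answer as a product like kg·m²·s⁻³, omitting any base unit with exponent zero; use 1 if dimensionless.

kg⁻²·m⁻⁴·s⁴

Bq = 1/s = s⁻¹ (activity is decays per second).
W = J/s (power = energy per time),
    = kg·m²·s⁻³.
So W⁻² = kg⁻²·m⁻⁴·s⁶.
Combining: Bq·s⁻¹·W⁻² = s⁻¹ · s⁻¹ · (kg⁻²·m⁻⁴·s⁶) = kg⁻²·m⁻⁴·s⁴.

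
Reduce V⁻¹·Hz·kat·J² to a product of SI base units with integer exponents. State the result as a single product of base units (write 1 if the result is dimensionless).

kg·m²·s⁻³·A·mol

V = kg·m²·s⁻³·A⁻¹.
So V⁻¹ = kg⁻¹·m⁻²·s³·A.
Hz = s⁻¹.
kat = s⁻¹·mol.
J = kg·m²·s⁻².
So J² = kg²·m⁴·s⁻⁴.
Combining: V⁻¹·Hz·kat·J² = (kg⁻¹·m⁻²·s³·A) · s⁻¹ · (s⁻¹·mol) · (kg²·m⁴·s⁻⁴) = kg·m²·s⁻³·A·mol.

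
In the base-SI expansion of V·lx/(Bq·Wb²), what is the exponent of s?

2

Bq = 1/s = s⁻¹ (activity is decays per second).
So Bq⁻¹ = s.
Wb = V·s (flux: a volt is a weber per second),
    = kg·m²·s⁻²·A⁻¹.
So Wb⁻² = kg⁻²·m⁻⁴·s⁴·A².
V = W/A (potential = power per current),
    = kg·m²·s⁻³·A⁻¹.
lx = lm/m² (illuminance = luminous flux per area),
    = m⁻²·cd.
Combining: Bq⁻¹·Wb⁻²·V·lx = s · (kg⁻²·m⁻⁴·s⁴·A²) · (kg·m²·s⁻³·A⁻¹) · (m⁻²·cd) = kg⁻¹·m⁻⁴·s²·A·cd.
The exponent of s is 2.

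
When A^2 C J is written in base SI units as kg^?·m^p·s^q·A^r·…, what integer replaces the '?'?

1

C = A·s = s·A (charge = current × time).
J = N·m (work = force × distance),
    = kg·m²·s⁻².
Combining: A²·C·J = A² · (s·A) · (kg·m²·s⁻²) = kg·m²·s⁻¹·A³.
The exponent of kg is 1.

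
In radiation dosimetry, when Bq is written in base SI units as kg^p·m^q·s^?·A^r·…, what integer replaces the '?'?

-1

Bq = 1/s = s⁻¹ (activity is decays per second).
The exponent of s is -1.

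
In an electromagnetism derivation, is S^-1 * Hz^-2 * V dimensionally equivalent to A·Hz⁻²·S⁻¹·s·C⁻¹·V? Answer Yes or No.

Yes

Left side:
  S = 1/Ω (conductance is reciprocal resistance),
      = kg⁻¹·m⁻²·s³·A².
  So S⁻¹ = kg·m²·s⁻³·A⁻².
  Hz = 1/s = s⁻¹ (frequency is cycles per second).
  So Hz⁻² = s².
  V = W/A (potential = power per current),
      = kg·m²·s⁻³·A⁻¹.
  Combining: S⁻¹·Hz⁻²·V = (kg·m²·s⁻³·A⁻²) · s² · (kg·m²·s⁻³·A⁻¹) = kg²·m⁴·s⁻⁴·A⁻³.
Right side:
  Hz = s⁻¹.
  So Hz⁻² = s².
  S = kg⁻¹·m⁻²·s³·A².
  So S⁻¹ = kg·m²·s⁻³·A⁻².
  C = s·A.
  So C⁻¹ = s⁻¹·A⁻¹.
  V = kg·m²·s⁻³·A⁻¹.
  Combining: A·Hz⁻²·S⁻¹·s·C⁻¹·V = A · s² · (kg·m²·s⁻³·A⁻²) · s · (s⁻¹·A⁻¹) · (kg·m²·s⁻³·A⁻¹) = kg²·m⁴·s⁻⁴·A⁻³.
Both reduce to kg²·m⁴·s⁻⁴·A⁻³.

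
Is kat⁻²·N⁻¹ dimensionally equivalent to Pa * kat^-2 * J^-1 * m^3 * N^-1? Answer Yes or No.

Left side:
  kat = mol/s = s⁻¹·mol (catalytic activity).
  So kat⁻² = s²·mol⁻².
  N = kg·m/s² = kg·m·s⁻² (force = mass × acceleration).
  So N⁻¹ = kg⁻¹·m⁻¹·s².
  Combining: kat⁻²·N⁻¹ = (s²·mol⁻²) · (kg⁻¹·m⁻¹·s²) = kg⁻¹·m⁻¹·s⁴·mol⁻².
Right side:
  Pa = kg·m⁻¹·s⁻².
  kat = s⁻¹·mol.
  So kat⁻² = s²·mol⁻².
  J = kg·m²·s⁻².
  So J⁻¹ = kg⁻¹·m⁻²·s².
  N = kg·m·s⁻².
  So N⁻¹ = kg⁻¹·m⁻¹·s².
  Combining: Pa·kat⁻²·J⁻¹·m³·N⁻¹ = (kg·m⁻¹·s⁻²) · (s²·mol⁻²) · (kg⁻¹·m⁻²·s²) · m³ · (kg⁻¹·m⁻¹·s²) = kg⁻¹·m⁻¹·s⁴·mol⁻².
Both reduce to kg⁻¹·m⁻¹·s⁴·mol⁻².

Yes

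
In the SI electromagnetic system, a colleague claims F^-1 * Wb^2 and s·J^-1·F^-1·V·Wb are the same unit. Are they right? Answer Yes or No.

Left side:
  F = C/V (capacitance = charge per voltage),
      = A·s/(kg·m²·s⁻³·A⁻¹) (substituting C and V),
      = kg⁻¹·m⁻²·s⁴·A².
  So F⁻¹ = kg·m²·s⁻⁴·A⁻².
  Wb = V·s (flux: a volt is a weber per second),
      = kg·m²·s⁻²·A⁻¹.
  So Wb² = kg²·m⁴·s⁻⁴·A⁻².
  Combining: F⁻¹·Wb² = (kg·m²·s⁻⁴·A⁻²) · (kg²·m⁴·s⁻⁴·A⁻²) = kg³·m⁶·s⁻⁸·A⁻⁴.
Right side:
  J = N·m (work = force × distance),
      = kg·m²·s⁻².
  So J⁻¹ = kg⁻¹·m⁻²·s².
  F = C/V (capacitance = charge per voltage),
      = A·s/(kg·m²·s⁻³·A⁻¹) (substituting C and V),
      = kg⁻¹·m⁻²·s⁴·A².
  So F⁻¹ = kg·m²·s⁻⁴·A⁻².
  V = W/A (potential = power per current),
      = kg·m²·s⁻³·A⁻¹.
  Wb = V·s (flux: a volt is a weber per second),
      = kg·m²·s⁻²·A⁻¹.
  Combining: s·J⁻¹·F⁻¹·V·Wb = s · (kg⁻¹·m⁻²·s²) · (kg·m²·s⁻⁴·A⁻²) · (kg·m²·s⁻³·A⁻¹) · (kg·m²·s⁻²·A⁻¹) = kg²·m⁴·s⁻⁶·A⁻⁴.
Left is kg³·m⁶·s⁻⁸·A⁻⁴; right is kg²·m⁴·s⁻⁶·A⁻⁴ — different.

No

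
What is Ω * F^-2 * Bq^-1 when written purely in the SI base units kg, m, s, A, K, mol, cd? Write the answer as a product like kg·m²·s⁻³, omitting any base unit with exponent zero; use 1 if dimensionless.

Ω = V/A (resistance = voltage per current),
    = kg·m²·s⁻³·A⁻².
F = C/V (capacitance = charge per voltage),
    = A·s/(kg·m²·s⁻³·A⁻¹) (substituting C and V),
    = kg⁻¹·m⁻²·s⁴·A².
So F⁻² = kg²·m⁴·s⁻⁸·A⁻⁴.
Bq = 1/s = s⁻¹ (activity is decays per second).
So Bq⁻¹ = s.
Combining: Ω·F⁻²·Bq⁻¹ = (kg·m²·s⁻³·A⁻²) · (kg²·m⁴·s⁻⁸·A⁻⁴) · s = kg³·m⁶·s⁻¹⁰·A⁻⁶.

kg³·m⁶·s⁻¹⁰·A⁻⁶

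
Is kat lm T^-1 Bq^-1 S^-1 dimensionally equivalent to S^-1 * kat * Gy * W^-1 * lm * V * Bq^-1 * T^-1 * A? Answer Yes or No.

Left side:
  kat = s⁻¹·mol.
  lm = cd.
  T = kg·s⁻²·A⁻¹.
  So T⁻¹ = kg⁻¹·s²·A.
  Bq = s⁻¹.
  So Bq⁻¹ = s.
  S = kg⁻¹·m⁻²·s³·A².
  So S⁻¹ = kg·m²·s⁻³·A⁻².
  Combining: kat·lm·T⁻¹·Bq⁻¹·S⁻¹ = (s⁻¹·mol) · cd · (kg⁻¹·s²·A) · s · (kg·m²·s⁻³·A⁻²) = m²·s⁻¹·A⁻¹·mol·cd.
Right side:
  S = 1/Ω (conductance is reciprocal resistance),
      = kg⁻¹·m⁻²·s³·A².
  So S⁻¹ = kg·m²·s⁻³·A⁻².
  kat = mol/s = s⁻¹·mol (catalytic activity).
  Gy = J/kg (absorbed dose = energy per mass),
      = m²·s⁻².
  W = J/s (power = energy per time),
      = kg·m²·s⁻³.
  So W⁻¹ = kg⁻¹·m⁻²·s³.
  lm = cd·sr = cd (luminous flux; sr is dimensionless).
  V = W/A (potential = power per current),
      = kg·m²·s⁻³·A⁻¹.
  Bq = 1/s = s⁻¹ (activity is decays per second).
  So Bq⁻¹ = s.
  T = Wb/m² (flux density = flux per area),
      = kg·s⁻²·A⁻¹.
  So T⁻¹ = kg⁻¹·s²·A.
  Combining: S⁻¹·kat·Gy·W⁻¹·lm·V·Bq⁻¹·T⁻¹·A = (kg·m²·s⁻³·A⁻²) · (s⁻¹·mol) · (m²·s⁻²) · (kg⁻¹·m⁻²·s³) · cd · (kg·m²·s⁻³·A⁻¹) · s · (kg⁻¹·s²·A) · A = m⁴·s⁻³·A⁻¹·mol·cd.
Left is m²·s⁻¹·A⁻¹·mol·cd; right is m⁴·s⁻³·A⁻¹·mol·cd — different.

No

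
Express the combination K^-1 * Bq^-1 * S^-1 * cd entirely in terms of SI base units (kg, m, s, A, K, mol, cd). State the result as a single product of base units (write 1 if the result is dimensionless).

kg·m²·s⁻²·A⁻²·K⁻¹·cd

Bq = s⁻¹.
So Bq⁻¹ = s.
S = kg⁻¹·m⁻²·s³·A².
So S⁻¹ = kg·m²·s⁻³·A⁻².
Combining: K⁻¹·Bq⁻¹·S⁻¹·cd = K⁻¹ · s · (kg·m²·s⁻³·A⁻²) · cd = kg·m²·s⁻²·A⁻²·K⁻¹·cd.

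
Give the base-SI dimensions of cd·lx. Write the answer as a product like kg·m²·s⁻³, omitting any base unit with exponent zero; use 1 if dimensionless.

lx = lm/m² (illuminance = luminous flux per area),
    = m⁻²·cd.
Combining: cd·lx = cd · (m⁻²·cd) = m⁻²·cd².

m⁻²·cd²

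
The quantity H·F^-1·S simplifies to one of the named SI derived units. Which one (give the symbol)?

H = kg·m²·s⁻²·A⁻².
F = kg⁻¹·m⁻²·s⁴·A².
So F⁻¹ = kg·m²·s⁻⁴·A⁻².
S = kg⁻¹·m⁻²·s³·A².
Combining: H·F⁻¹·S = (kg·m²·s⁻²·A⁻²) · (kg·m²·s⁻⁴·A⁻²) · (kg⁻¹·m⁻²·s³·A²) = kg·m²·s⁻³·A⁻².
kg·m²·s⁻³·A⁻² is the base-SI form of the ohm.

Ω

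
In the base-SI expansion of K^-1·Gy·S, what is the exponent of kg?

-1

Gy = J/kg (absorbed dose = energy per mass),
    = m²·s⁻².
S = 1/Ω (conductance is reciprocal resistance),
    = kg⁻¹·m⁻²·s³·A².
Combining: K⁻¹·Gy·S = K⁻¹ · (m²·s⁻²) · (kg⁻¹·m⁻²·s³·A²) = kg⁻¹·s·A²·K⁻¹.
The exponent of kg is -1.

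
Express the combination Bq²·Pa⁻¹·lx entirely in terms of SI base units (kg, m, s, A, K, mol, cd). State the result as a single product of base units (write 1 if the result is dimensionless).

Bq = s⁻¹.
So Bq² = s⁻².
Pa = kg·m⁻¹·s⁻².
So Pa⁻¹ = kg⁻¹·m·s².
lx = m⁻²·cd.
Combining: Bq²·Pa⁻¹·lx = s⁻² · (kg⁻¹·m·s²) · (m⁻²·cd) = kg⁻¹·m⁻¹·cd.

kg⁻¹·m⁻¹·cd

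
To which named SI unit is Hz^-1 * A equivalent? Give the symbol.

Hz = s⁻¹.
So Hz⁻¹ = s.
Combining: Hz⁻¹·A = s · A = s·A.
s·A is the base-SI form of the coulomb.

C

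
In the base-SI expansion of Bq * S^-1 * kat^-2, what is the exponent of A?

-2

Bq = 1/s = s⁻¹ (activity is decays per second).
S = 1/Ω (conductance is reciprocal resistance),
    = kg⁻¹·m⁻²·s³·A².
So S⁻¹ = kg·m²·s⁻³·A⁻².
kat = mol/s = s⁻¹·mol (catalytic activity).
So kat⁻² = s²·mol⁻².
Combining: Bq·S⁻¹·kat⁻² = s⁻¹ · (kg·m²·s⁻³·A⁻²) · (s²·mol⁻²) = kg·m²·s⁻²·A⁻²·mol⁻².
The exponent of A is -2.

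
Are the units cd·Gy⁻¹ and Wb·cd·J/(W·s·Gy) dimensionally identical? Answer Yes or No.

Left side:
  Gy = J/kg (absorbed dose = energy per mass),
      = m²·s⁻².
  So Gy⁻¹ = m⁻²·s².
  Combining: cd·Gy⁻¹ = cd · (m⁻²·s²) = m⁻²·s²·cd.
Right side:
  Wb = V·s (flux: a volt is a weber per second),
      = kg·m²·s⁻²·A⁻¹.
  W = J/s (power = energy per time),
      = kg·m²·s⁻³.
  So W⁻¹ = kg⁻¹·m⁻²·s³.
  J = N·m (work = force × distance),
      = kg·m²·s⁻².
  Gy = J/kg (absorbed dose = energy per mass),
      = m²·s⁻².
  So Gy⁻¹ = m⁻²·s².
  Combining: Wb·cd·W⁻¹·J·s⁻¹·Gy⁻¹ = (kg·m²·s⁻²·A⁻¹) · cd · (kg⁻¹·m⁻²·s³) · (kg·m²·s⁻²) · s⁻¹ · (m⁻²·s²) = kg·A⁻¹·cd.
Left is m⁻²·s²·cd; right is kg·A⁻¹·cd — different.

No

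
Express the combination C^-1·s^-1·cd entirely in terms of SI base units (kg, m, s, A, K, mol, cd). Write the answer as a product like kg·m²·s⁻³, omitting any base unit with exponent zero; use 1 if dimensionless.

C = A·s = s·A (charge = current × time).
So C⁻¹ = s⁻¹·A⁻¹.
Combining: C⁻¹·s⁻¹·cd = (s⁻¹·A⁻¹) · s⁻¹ · cd = s⁻²·A⁻¹·cd.

s⁻²·A⁻¹·cd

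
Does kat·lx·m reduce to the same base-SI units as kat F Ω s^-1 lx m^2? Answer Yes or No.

Left side:
  kat = mol/s = s⁻¹·mol (catalytic activity).
  lx = lm/m² (illuminance = luminous flux per area),
      = m⁻²·cd.
  Combining: kat·lx·m = (s⁻¹·mol) · (m⁻²·cd) · m = m⁻¹·s⁻¹·mol·cd.
Right side:
  kat = mol/s = s⁻¹·mol (catalytic activity).
  F = C/V (capacitance = charge per voltage),
      = A·s/(kg·m²·s⁻³·A⁻¹) (substituting C and V),
      = kg⁻¹·m⁻²·s⁴·A².
  Ω = V/A (resistance = voltage per current),
      = kg·m²·s⁻³·A⁻².
  lx = lm/m² (illuminance = luminous flux per area),
      = m⁻²·cd.
  Combining: kat·F·Ω·s⁻¹·lx·m² = (s⁻¹·mol) · (kg⁻¹·m⁻²·s⁴·A²) · (kg·m²·s⁻³·A⁻²) · s⁻¹ · (m⁻²·cd) · m² = s⁻¹·mol·cd.
Left is m⁻¹·s⁻¹·mol·cd; right is s⁻¹·mol·cd — different.

No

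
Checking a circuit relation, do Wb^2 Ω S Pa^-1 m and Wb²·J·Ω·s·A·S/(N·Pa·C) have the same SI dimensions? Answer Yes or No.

Left side:
  Wb = V·s (flux: a volt is a weber per second),
      = kg·m²·s⁻²·A⁻¹.
  So Wb² = kg²·m⁴·s⁻⁴·A⁻².
  Ω = V/A (resistance = voltage per current),
      = kg·m²·s⁻³·A⁻².
  S = 1/Ω (conductance is reciprocal resistance),
      = kg⁻¹·m⁻²·s³·A².
  Pa = N/m² (pressure = force per area),
      = kg·m⁻¹·s⁻².
  So Pa⁻¹ = kg⁻¹·m·s².
  Combining: Wb²·Ω·S·Pa⁻¹·m = (kg²·m⁴·s⁻⁴·A⁻²) · (kg·m²·s⁻³·A⁻²) · (kg⁻¹·m⁻²·s³·A²) · (kg⁻¹·m·s²) · m = kg·m⁶·s⁻²·A⁻².
Right side:
  N = kg·m·s⁻².
  So N⁻¹ = kg⁻¹·m⁻¹·s².
  Wb = kg·m²·s⁻²·A⁻¹.
  So Wb² = kg²·m⁴·s⁻⁴·A⁻².
  Pa = kg·m⁻¹·s⁻².
  So Pa⁻¹ = kg⁻¹·m·s².
  J = kg·m²·s⁻².
  Ω = kg·m²·s⁻³·A⁻².
  C = s·A.
  So C⁻¹ = s⁻¹·A⁻¹.
  S = kg⁻¹·m⁻²·s³·A².
  Combining: N⁻¹·Wb²·Pa⁻¹·J·Ω·s·C⁻¹·A·S = (kg⁻¹·m⁻¹·s²) · (kg²·m⁴·s⁻⁴·A⁻²) · (kg⁻¹·m·s²) · (kg·m²·s⁻²) · (kg·m²·s⁻³·A⁻²) · s · (s⁻¹·A⁻¹) · A · (kg⁻¹·m⁻²·s³·A²) = kg·m⁶·s⁻²·A⁻².
Both reduce to kg·m⁶·s⁻²·A⁻².

Yes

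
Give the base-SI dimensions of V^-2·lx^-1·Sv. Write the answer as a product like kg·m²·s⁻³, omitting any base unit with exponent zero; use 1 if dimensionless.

kg⁻²·s⁴·A²·cd⁻¹

V = W/A (potential = power per current),
    = kg·m²·s⁻³·A⁻¹.
So V⁻² = kg⁻²·m⁻⁴·s⁶·A².
lx = lm/m² (illuminance = luminous flux per area),
    = m⁻²·cd.
So lx⁻¹ = m²·cd⁻¹.
Sv = J/kg (equivalent dose = energy per mass),
    = m²·s⁻².
Combining: V⁻²·lx⁻¹·Sv = (kg⁻²·m⁻⁴·s⁶·A²) · (m²·cd⁻¹) · (m²·s⁻²) = kg⁻²·s⁴·A²·cd⁻¹.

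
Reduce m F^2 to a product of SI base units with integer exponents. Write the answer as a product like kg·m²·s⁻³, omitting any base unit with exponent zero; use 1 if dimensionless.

F = kg⁻¹·m⁻²·s⁴·A².
So F² = kg⁻²·m⁻⁴·s⁸·A⁴.
Combining: m·F² = m · (kg⁻²·m⁻⁴·s⁸·A⁴) = kg⁻²·m⁻³·s⁸·A⁴.

kg⁻²·m⁻³·s⁸·A⁴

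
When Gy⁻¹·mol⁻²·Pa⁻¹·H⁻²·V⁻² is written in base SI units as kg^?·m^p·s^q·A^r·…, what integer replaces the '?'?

-5

Gy = J/kg (absorbed dose = energy per mass),
    = m²·s⁻².
So Gy⁻¹ = m⁻²·s².
Pa = N/m² (pressure = force per area),
    = kg·m⁻¹·s⁻².
So Pa⁻¹ = kg⁻¹·m·s².
H = Wb/A (inductance = flux per current),
    = kg·m²·s⁻²·A⁻².
So H⁻² = kg⁻²·m⁻⁴·s⁴·A⁴.
V = W/A (potential = power per current),
    = kg·m²·s⁻³·A⁻¹.
So V⁻² = kg⁻²·m⁻⁴·s⁶·A².
Combining: Gy⁻¹·mol⁻²·Pa⁻¹·H⁻²·V⁻² = (m⁻²·s²) · mol⁻² · (kg⁻¹·m·s²) · (kg⁻²·m⁻⁴·s⁴·A⁴) · (kg⁻²·m⁻⁴·s⁶·A²) = kg⁻⁵·m⁻⁹·s¹⁴·A⁶·mol⁻².
The exponent of kg is -5.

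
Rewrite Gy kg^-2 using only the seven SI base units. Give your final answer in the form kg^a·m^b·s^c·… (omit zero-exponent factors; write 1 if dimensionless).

kg⁻²·m²·s⁻²

Gy = m²·s⁻².
Combining: Gy·kg⁻² = (m²·s⁻²) · kg⁻² = kg⁻²·m²·s⁻².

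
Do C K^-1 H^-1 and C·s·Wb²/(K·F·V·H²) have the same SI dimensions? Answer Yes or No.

No

Left side:
  C = A·s = s·A (charge = current × time).
  H = Wb/A (inductance = flux per current),
      = kg·m²·s⁻²·A⁻².
  So H⁻¹ = kg⁻¹·m⁻²·s²·A².
  Combining: C·K⁻¹·H⁻¹ = (s·A) · K⁻¹ · (kg⁻¹·m⁻²·s²·A²) = kg⁻¹·m⁻²·s³·A³·K⁻¹.
Right side:
  C = A·s = s·A (charge = current × time).
  F = C/V (capacitance = charge per voltage),
      = A·s/(kg·m²·s⁻³·A⁻¹) (substituting C and V),
      = kg⁻¹·m⁻²·s⁴·A².
  So F⁻¹ = kg·m²·s⁻⁴·A⁻².
  V = W/A (potential = power per current),
      = kg·m²·s⁻³·A⁻¹.
  So V⁻¹ = kg⁻¹·m⁻²·s³·A.
  Wb = V·s (flux: a volt is a weber per second),
      = kg·m²·s⁻²·A⁻¹.
  So Wb² = kg²·m⁴·s⁻⁴·A⁻².
  H = Wb/A (inductance = flux per current),
      = kg·m²·s⁻²·A⁻².
  So H⁻² = kg⁻²·m⁻⁴·s⁴·A⁴.
  Combining: K⁻¹·C·F⁻¹·s·V⁻¹·Wb²·H⁻² = K⁻¹ · (s·A) · (kg·m²·s⁻⁴·A⁻²) · s · (kg⁻¹·m⁻²·s³·A) · (kg²·m⁴·s⁻⁴·A⁻²) · (kg⁻²·m⁻⁴·s⁴·A⁴) = s·A²·K⁻¹.
Left is kg⁻¹·m⁻²·s³·A³·K⁻¹; right is s·A²·K⁻¹ — different.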